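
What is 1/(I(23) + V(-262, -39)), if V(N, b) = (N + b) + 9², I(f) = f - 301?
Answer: -1/498 ≈ -0.0020080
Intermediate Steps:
I(f) = -301 + f
V(N, b) = 81 + N + b (V(N, b) = (N + b) + 81 = 81 + N + b)
1/(I(23) + V(-262, -39)) = 1/((-301 + 23) + (81 - 262 - 39)) = 1/(-278 - 220) = 1/(-498) = -1/498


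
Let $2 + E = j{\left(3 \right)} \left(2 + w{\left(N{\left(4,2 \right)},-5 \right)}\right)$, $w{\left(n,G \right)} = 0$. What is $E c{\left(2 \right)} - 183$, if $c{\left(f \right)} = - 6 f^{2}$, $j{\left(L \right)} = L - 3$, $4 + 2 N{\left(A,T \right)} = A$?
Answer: $-135$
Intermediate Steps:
$N{\left(A,T \right)} = -2 + \frac{A}{2}$
$j{\left(L \right)} = -3 + L$ ($j{\left(L \right)} = L - 3 = -3 + L$)
$E = -2$ ($E = -2 + \left(-3 + 3\right) \left(2 + 0\right) = -2 + 0 \cdot 2 = -2 + 0 = -2$)
$E c{\left(2 \right)} - 183 = - 2 \left(- 6 \cdot 2^{2}\right) - 183 = - 2 \left(\left(-6\right) 4\right) - 183 = \left(-2\right) \left(-24\right) - 183 = 48 - 183 = -135$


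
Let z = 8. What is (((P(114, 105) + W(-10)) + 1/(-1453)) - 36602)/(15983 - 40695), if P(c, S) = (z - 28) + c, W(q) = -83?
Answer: 13291681/8976634 ≈ 1.4807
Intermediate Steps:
P(c, S) = -20 + c (P(c, S) = (8 - 28) + c = -20 + c)
(((P(114, 105) + W(-10)) + 1/(-1453)) - 36602)/(15983 - 40695) = ((((-20 + 114) - 83) + 1/(-1453)) - 36602)/(15983 - 40695) = (((94 - 83) - 1/1453) - 36602)/(-24712) = ((11 - 1/1453) - 36602)*(-1/24712) = (15982/1453 - 36602)*(-1/24712) = -53166724/1453*(-1/24712) = 13291681/8976634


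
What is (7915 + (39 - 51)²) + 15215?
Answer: 23274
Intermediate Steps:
(7915 + (39 - 51)²) + 15215 = (7915 + (-12)²) + 15215 = (7915 + 144) + 15215 = 8059 + 15215 = 23274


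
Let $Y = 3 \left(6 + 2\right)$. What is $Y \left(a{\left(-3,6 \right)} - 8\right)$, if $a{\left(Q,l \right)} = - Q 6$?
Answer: $240$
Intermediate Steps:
$Y = 24$ ($Y = 3 \cdot 8 = 24$)
$a{\left(Q,l \right)} = - 6 Q$
$Y \left(a{\left(-3,6 \right)} - 8\right) = 24 \left(\left(-6\right) \left(-3\right) - 8\right) = 24 \left(18 - 8\right) = 24 \cdot 10 = 240$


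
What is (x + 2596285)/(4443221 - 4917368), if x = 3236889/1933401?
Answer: -1673221084058/305572094649 ≈ -5.4757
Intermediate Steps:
x = 1078963/644467 (x = 3236889*(1/1933401) = 1078963/644467 ≈ 1.6742)
(x + 2596285)/(4443221 - 4917368) = (1078963/644467 + 2596285)/(4443221 - 4917368) = (1673221084058/644467)/(-474147) = (1673221084058/644467)*(-1/474147) = -1673221084058/305572094649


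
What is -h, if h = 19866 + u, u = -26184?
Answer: 6318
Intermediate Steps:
h = -6318 (h = 19866 - 26184 = -6318)
-h = -1*(-6318) = 6318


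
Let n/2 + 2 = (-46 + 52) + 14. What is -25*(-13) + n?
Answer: 361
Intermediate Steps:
n = 36 (n = -4 + 2*((-46 + 52) + 14) = -4 + 2*(6 + 14) = -4 + 2*20 = -4 + 40 = 36)
-25*(-13) + n = -25*(-13) + 36 = 325 + 36 = 361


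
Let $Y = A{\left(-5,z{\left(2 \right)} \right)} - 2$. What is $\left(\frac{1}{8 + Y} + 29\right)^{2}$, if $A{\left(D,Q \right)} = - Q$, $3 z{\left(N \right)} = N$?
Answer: $\frac{218089}{256} \approx 851.91$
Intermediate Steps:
$z{\left(N \right)} = \frac{N}{3}$
$Y = - \frac{8}{3}$ ($Y = - \frac{2}{3} - 2 = - \frac{8}{3} \approx -2.6667$)
$\left(\frac{1}{8 + Y} + 29\right)^{2} = \left(\frac{1}{8 - \frac{8}{3}} + 29\right)^{2} = \left(\frac{1}{\frac{16}{3}} + 29\right)^{2} = \left(\frac{3}{16} + 29\right)^{2} = \left(\frac{467}{16}\right)^{2} = \frac{218089}{256}$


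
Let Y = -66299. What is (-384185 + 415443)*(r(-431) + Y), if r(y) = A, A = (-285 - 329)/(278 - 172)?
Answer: -109845425732/53 ≈ -2.0726e+9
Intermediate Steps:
A = -307/53 (A = -614/106 = -614*1/106 = -307/53 ≈ -5.7924)
r(y) = -307/53
(-384185 + 415443)*(r(-431) + Y) = (-384185 + 415443)*(-307/53 - 66299) = 31258*(-3514154/53) = -109845425732/53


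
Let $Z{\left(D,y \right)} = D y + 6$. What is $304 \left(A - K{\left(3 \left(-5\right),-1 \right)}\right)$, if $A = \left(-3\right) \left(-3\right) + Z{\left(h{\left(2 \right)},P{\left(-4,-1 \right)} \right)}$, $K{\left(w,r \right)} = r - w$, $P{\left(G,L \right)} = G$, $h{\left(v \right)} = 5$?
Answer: $-5776$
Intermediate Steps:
$Z{\left(D,y \right)} = 6 + D y$
$A = -5$ ($A = \left(-3\right) \left(-3\right) + \left(6 + 5 \left(-4\right)\right) = 9 + \left(6 - 20\right) = 9 - 14 = -5$)
$304 \left(A - K{\left(3 \left(-5\right),-1 \right)}\right) = 304 \left(-5 - \left(-1 - 3 \left(-5\right)\right)\right) = 304 \left(-5 - \left(-1 - -15\right)\right) = 304 \left(-5 - \left(-1 + 15\right)\right) = 304 \left(-5 - 14\right) = 304 \left(-19\right) = -5776$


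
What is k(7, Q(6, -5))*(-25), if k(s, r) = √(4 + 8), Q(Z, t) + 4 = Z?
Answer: -50*√3 ≈ -86.603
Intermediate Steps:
Q(Z, t) = -4 + Z
k(s, r) = 2*√3 (k(s, r) = √12 = 2*√3)
k(7, Q(6, -5))*(-25) = (2*√3)*(-25) = -50*√3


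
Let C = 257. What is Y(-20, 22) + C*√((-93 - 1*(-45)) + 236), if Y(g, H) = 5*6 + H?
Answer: 52 + 514*√47 ≈ 3575.8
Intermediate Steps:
Y(g, H) = 30 + H
Y(-20, 22) + C*√((-93 - 1*(-45)) + 236) = (30 + 22) + 257*√((-93 - 1*(-45)) + 236) = 52 + 257*√((-93 + 45) + 236) = 52 + 257*√(-48 + 236) = 52 + 257*√188 = 52 + 257*(2*√47) = 52 + 514*√47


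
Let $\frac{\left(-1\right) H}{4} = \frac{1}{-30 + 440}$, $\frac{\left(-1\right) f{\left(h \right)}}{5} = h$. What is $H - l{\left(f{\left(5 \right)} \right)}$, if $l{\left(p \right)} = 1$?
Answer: $- \frac{207}{205} \approx -1.0098$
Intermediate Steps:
$f{\left(h \right)} = - 5 h$
$H = - \frac{2}{205}$ ($H = - \frac{4}{-30 + 440} = - \frac{4}{410} = \left(-4\right) \frac{1}{410} = - \frac{2}{205} \approx -0.0097561$)
$H - l{\left(f{\left(5 \right)} \right)} = - \frac{2}{205} - 1 = - \frac{207}{205}$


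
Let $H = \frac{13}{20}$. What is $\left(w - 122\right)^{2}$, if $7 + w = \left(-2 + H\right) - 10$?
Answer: $\frac{7879249}{400} \approx 19698.0$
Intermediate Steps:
$H = \frac{13}{20}$ ($H = 13 \cdot \frac{1}{20} = \frac{13}{20} \approx 0.65$)
$w = - \frac{367}{20}$ ($w = -7 + \left(\left(-2 + \frac{13}{20}\right) - 10\right) = -7 - \frac{227}{20} = - \frac{367}{20} \approx -18.35$)
$\left(w - 122\right)^{2} = \left(- \frac{367}{20} - 122\right)^{2} = \left(- \frac{2807}{20}\right)^{2} = \frac{7879249}{400}$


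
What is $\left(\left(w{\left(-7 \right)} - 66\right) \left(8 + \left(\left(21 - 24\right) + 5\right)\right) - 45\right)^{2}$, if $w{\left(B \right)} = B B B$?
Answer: $17098225$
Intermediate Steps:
$w{\left(B \right)} = B^{3}$ ($w{\left(B \right)} = B^{2} B = B^{3}$)
$\left(\left(w{\left(-7 \right)} - 66\right) \left(8 + \left(\left(21 - 24\right) + 5\right)\right) - 45\right)^{2} = \left(\left(\left(-7\right)^{3} - 66\right) \left(8 + \left(\left(21 - 24\right) + 5\right)\right) - 45\right)^{2} = \left(\left(-343 - 66\right) \left(8 + \left(-3 + 5\right)\right) - 45\right)^{2} = \left(- 409 \left(8 + 2\right) - 45\right)^{2} = \left(\left(-409\right) 10 - 45\right)^{2} = \left(-4090 - 45\right)^{2} = \left(-4135\right)^{2} = 17098225$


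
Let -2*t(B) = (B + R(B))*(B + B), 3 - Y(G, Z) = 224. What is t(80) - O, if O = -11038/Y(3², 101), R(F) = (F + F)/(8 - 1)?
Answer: -12806866/1547 ≈ -8278.5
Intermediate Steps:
Y(G, Z) = -221 (Y(G, Z) = 3 - 1*224 = 3 - 224 = -221)
R(F) = 2*F/7 (R(F) = (2*F)/7 = (2*F)*(⅐) = 2*F/7)
t(B) = -9*B²/7 (t(B) = -(B + 2*B/7)*(B + B)/2 = -9*B/7*2*B/2 = -9*B²/7)
O = 11038/221 (O = -11038/(-221) = -11038*(-1/221) = 11038/221 ≈ 49.946)
t(80) - O = -9/7*80² - 1*11038/221 = -9/7*6400 - 11038/221 = -57600/7 - 11038/221 = -12806866/1547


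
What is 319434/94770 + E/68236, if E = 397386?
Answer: 4954764137/538893810 ≈ 9.1943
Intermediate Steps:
319434/94770 + E/68236 = 319434/94770 + 397386/68236 = 319434*(1/94770) + 397386*(1/68236) = 53239/15795 + 198693/34118 = 4954764137/538893810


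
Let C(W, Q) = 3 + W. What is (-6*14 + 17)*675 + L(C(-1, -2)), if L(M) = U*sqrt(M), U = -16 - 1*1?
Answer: -45225 - 17*sqrt(2) ≈ -45249.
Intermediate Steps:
U = -17 (U = -16 - 1 = -17)
L(M) = -17*sqrt(M)
(-6*14 + 17)*675 + L(C(-1, -2)) = (-6*14 + 17)*675 - 17*sqrt(3 - 1) = (-84 + 17)*675 - 17*sqrt(2) = -67*675 - 17*sqrt(2) = -45225 - 17*sqrt(2)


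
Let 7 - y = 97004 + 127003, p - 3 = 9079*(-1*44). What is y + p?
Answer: -623473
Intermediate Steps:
p = -399473 (p = 3 + 9079*(-1*44) = 3 + 9079*(-44) = 3 - 399476 = -399473)
y = -224000 (y = 7 - (97004 + 127003) = 7 - 1*224007 = 7 - 224007 = -224000)
y + p = -224000 - 399473 = -623473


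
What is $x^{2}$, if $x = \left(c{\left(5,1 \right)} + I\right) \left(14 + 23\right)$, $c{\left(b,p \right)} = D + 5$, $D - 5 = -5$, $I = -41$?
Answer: $1774224$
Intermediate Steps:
$D = 0$ ($D = 5 - 5 = 0$)
$c{\left(b,p \right)} = 5$ ($c{\left(b,p \right)} = 0 + 5 = 5$)
$x = -1332$ ($x = \left(5 - 41\right) \left(14 + 23\right) = \left(-36\right) 37 = -1332$)
$x^{2} = \left(-1332\right)^{2} = 1774224$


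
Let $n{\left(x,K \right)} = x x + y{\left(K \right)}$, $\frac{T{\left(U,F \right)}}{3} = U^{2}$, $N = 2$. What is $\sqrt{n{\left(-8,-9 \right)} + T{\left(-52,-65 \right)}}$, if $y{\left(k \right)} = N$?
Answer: $\sqrt{8178} \approx 90.432$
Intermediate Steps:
$y{\left(k \right)} = 2$
$T{\left(U,F \right)} = 3 U^{2}$
$n{\left(x,K \right)} = 2 + x^{2}$ ($n{\left(x,K \right)} = x x + 2 = x^{2} + 2 = 2 + x^{2}$)
$\sqrt{n{\left(-8,-9 \right)} + T{\left(-52,-65 \right)}} = \sqrt{\left(2 + \left(-8\right)^{2}\right) + 3 \left(-52\right)^{2}} = \sqrt{\left(2 + 64\right) + 3 \cdot 2704} = \sqrt{66 + 8112} = \sqrt{8178}$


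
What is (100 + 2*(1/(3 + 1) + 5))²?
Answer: 48841/4 ≈ 12210.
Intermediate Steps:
(100 + 2*(1/(3 + 1) + 5))² = (100 + 2*(1/4 + 5))² = (100 + 2*(¼ + 5))² = (100 + 2*(21/4))² = (100 + 21/2)² = (221/2)² = 48841/4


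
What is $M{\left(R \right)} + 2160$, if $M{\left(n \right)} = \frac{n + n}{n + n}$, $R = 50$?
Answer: $2161$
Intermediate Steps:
$M{\left(n \right)} = 1$ ($M{\left(n \right)} = \frac{2 n}{2 n} = 2 n \frac{1}{2 n} = 1$)
$M{\left(R \right)} + 2160 = 1 + 2160 = 2161$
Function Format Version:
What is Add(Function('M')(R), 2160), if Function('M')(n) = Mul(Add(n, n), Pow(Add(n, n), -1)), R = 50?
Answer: 2161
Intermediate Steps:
Function('M')(n) = 1 (Function('M')(n) = Mul(Mul(2, n), Pow(Mul(2, n), -1)) = Mul(Mul(2, n), Mul(Rational(1, 2), Pow(n, -1))) = 1)
Add(Function('M')(R), 2160) = Add(1, 2160) = 2161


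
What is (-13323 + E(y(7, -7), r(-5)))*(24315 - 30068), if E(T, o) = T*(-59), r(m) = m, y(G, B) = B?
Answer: 74271230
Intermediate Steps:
E(T, o) = -59*T
(-13323 + E(y(7, -7), r(-5)))*(24315 - 30068) = (-13323 - 59*(-7))*(24315 - 30068) = (-13323 + 413)*(-5753) = -12910*(-5753) = 74271230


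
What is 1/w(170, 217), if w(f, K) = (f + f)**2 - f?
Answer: 1/115430 ≈ 8.6633e-6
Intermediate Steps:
w(f, K) = -f + 4*f**2 (w(f, K) = (2*f)**2 - f = 4*f**2 - f = -f + 4*f**2)
1/w(170, 217) = 1/(170*(-1 + 4*170)) = 1/(170*(-1 + 680)) = 1/(170*679) = 1/115430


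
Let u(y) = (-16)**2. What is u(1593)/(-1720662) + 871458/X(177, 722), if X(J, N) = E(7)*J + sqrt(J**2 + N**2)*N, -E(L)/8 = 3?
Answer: 787008748592260/61954644121228407 + 157298169*sqrt(552613)/72012567397 ≈ 1.6365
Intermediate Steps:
E(L) = -24 (E(L) = -8*3 = -24)
u(y) = 256
X(J, N) = -24*J + N*sqrt(J**2 + N**2) (X(J, N) = -24*J + sqrt(J**2 + N**2)*N = -24*J + N*sqrt(J**2 + N**2))
u(1593)/(-1720662) + 871458/X(177, 722) = 256/(-1720662) + 871458/(-24*177 + 722*sqrt(177**2 + 722**2)) = 256*(-1/1720662) + 871458/(-4248 + 722*sqrt(31329 + 521284)) = -128/860331 + 871458/(-4248 + 722*sqrt(552613))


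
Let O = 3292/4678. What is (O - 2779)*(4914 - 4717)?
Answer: -1280191695/2339 ≈ -5.4732e+5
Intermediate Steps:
O = 1646/2339 (O = 3292*(1/4678) = 1646/2339 ≈ 0.70372)
(O - 2779)*(4914 - 4717) = (1646/2339 - 2779)*(4914 - 4717) = -6498435/2339*197 = -1280191695/2339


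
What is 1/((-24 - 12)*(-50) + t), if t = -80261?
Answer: -1/78461 ≈ -1.2745e-5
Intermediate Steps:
1/((-24 - 12)*(-50) + t) = 1/((-24 - 12)*(-50) - 80261) = 1/(-36*(-50) - 80261) = 1/(1800 - 80261) = 1/(-78461) = -1/78461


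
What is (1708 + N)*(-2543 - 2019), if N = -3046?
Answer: 6103956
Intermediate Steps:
(1708 + N)*(-2543 - 2019) = (1708 - 3046)*(-2543 - 2019) = -1338*(-4562) = 6103956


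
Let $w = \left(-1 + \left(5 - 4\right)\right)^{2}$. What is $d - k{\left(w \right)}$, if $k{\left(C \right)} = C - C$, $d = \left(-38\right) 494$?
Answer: $-18772$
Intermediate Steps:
$d = -18772$
$w = 0$ ($w = \left(-1 + \left(5 - 4\right)\right)^{2} = \left(-1 + 1\right)^{2} = 0^{2} = 0$)
$k{\left(C \right)} = 0$
$d - k{\left(w \right)} = -18772 - 0 = -18772 + 0 = -18772$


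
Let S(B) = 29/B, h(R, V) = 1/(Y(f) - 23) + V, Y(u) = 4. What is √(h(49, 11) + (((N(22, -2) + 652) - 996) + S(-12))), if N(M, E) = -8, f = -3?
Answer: I*√4463727/114 ≈ 18.533*I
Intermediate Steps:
h(R, V) = -1/19 + V (h(R, V) = 1/(4 - 23) + V = 1/(-19) + V = -1/19 + V)
√(h(49, 11) + (((N(22, -2) + 652) - 996) + S(-12))) = √((-1/19 + 11) + (((-8 + 652) - 996) + 29/(-12))) = √(208/19 + ((644 - 996) + 29*(-1/12))) = √(208/19 + (-352 - 29/12)) = √(208/19 - 4253/12) = √(-78311/228) = I*√4463727/114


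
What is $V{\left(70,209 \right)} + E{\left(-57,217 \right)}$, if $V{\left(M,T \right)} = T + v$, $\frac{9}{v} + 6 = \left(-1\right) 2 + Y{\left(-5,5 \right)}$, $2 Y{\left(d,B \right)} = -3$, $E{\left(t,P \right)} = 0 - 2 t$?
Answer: $\frac{6119}{19} \approx 322.05$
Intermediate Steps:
$E{\left(t,P \right)} = - 2 t$
$Y{\left(d,B \right)} = - \frac{3}{2}$ ($Y{\left(d,B \right)} = \frac{1}{2} \left(-3\right) = - \frac{3}{2}$)
$v = - \frac{18}{19}$ ($v = \frac{9}{-6 - \frac{7}{2}} = \frac{9}{- \frac{19}{2}} = 9 \left(- \frac{2}{19}\right) = - \frac{18}{19} \approx -0.94737$)
$V{\left(M,T \right)} = - \frac{18}{19} + T$ ($V{\left(M,T \right)} = T - \frac{18}{19} = - \frac{18}{19} + T$)
$V{\left(70,209 \right)} + E{\left(-57,217 \right)} = \left(- \frac{18}{19} + 209\right) - -114 = \frac{3953}{19} + 114 = \frac{6119}{19}$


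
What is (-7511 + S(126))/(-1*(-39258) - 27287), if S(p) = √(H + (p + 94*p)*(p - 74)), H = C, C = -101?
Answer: -7511/11971 + √622339/11971 ≈ -0.56153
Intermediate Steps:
H = -101
S(p) = √(-101 + 95*p*(-74 + p)) (S(p) = √(-101 + (p + 94*p)*(p - 74)) = √(-101 + (95*p)*(-74 + p)) = √(-101 + 95*p*(-74 + p)))
(-7511 + S(126))/(-1*(-39258) - 27287) = (-7511 + √(-101 - 7030*126 + 95*126²))/(-1*(-39258) - 27287) = (-7511 + √(-101 - 885780 + 95*15876))/(39258 - 27287) = (-7511 + √(-101 - 885780 + 1508220))/11971 = (-7511 + √622339)*(1/11971) = -7511/11971 + √622339/11971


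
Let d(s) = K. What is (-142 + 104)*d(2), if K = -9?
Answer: 342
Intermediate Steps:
d(s) = -9
(-142 + 104)*d(2) = (-142 + 104)*(-9) = -38*(-9) = 342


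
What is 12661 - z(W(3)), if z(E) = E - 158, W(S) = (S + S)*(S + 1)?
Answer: 12795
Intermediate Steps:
W(S) = 2*S*(1 + S) (W(S) = (2*S)*(1 + S) = 2*S*(1 + S))
z(E) = -158 + E
12661 - z(W(3)) = 12661 - (-158 + 2*3*(1 + 3)) = 12661 - (-158 + 2*3*4) = 12661 - (-158 + 24) = 12661 - 1*(-134) = 12661 + 134 = 12795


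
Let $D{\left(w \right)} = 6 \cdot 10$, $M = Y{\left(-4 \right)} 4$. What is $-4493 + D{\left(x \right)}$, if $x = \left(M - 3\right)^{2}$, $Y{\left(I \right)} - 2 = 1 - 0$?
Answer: $-4433$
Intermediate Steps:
$Y{\left(I \right)} = 3$ ($Y{\left(I \right)} = 2 + \left(1 - 0\right) = 2 + \left(1 + 0\right) = 2 + 1 = 3$)
$M = 12$ ($M = 3 \cdot 4 = 12$)
$x = 81$ ($x = \left(12 - 3\right)^{2} = 9^{2} = 81$)
$D{\left(w \right)} = 60$
$-4493 + D{\left(x \right)} = -4493 + 60 = -4433$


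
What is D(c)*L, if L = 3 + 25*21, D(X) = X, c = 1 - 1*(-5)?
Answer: 3168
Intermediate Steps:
c = 6 (c = 1 + 5 = 6)
L = 528 (L = 3 + 525 = 528)
D(c)*L = 6*528 = 3168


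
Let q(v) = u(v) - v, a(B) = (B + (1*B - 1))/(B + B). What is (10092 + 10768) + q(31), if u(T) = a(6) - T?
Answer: 249587/12 ≈ 20799.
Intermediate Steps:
a(B) = (-1 + 2*B)/(2*B) (a(B) = (B + (B - 1))/((2*B)) = (B + (-1 + B))*(1/(2*B)) = (-1 + 2*B)*(1/(2*B)) = (-1 + 2*B)/(2*B))
u(T) = 11/12 - T (u(T) = (-½ + 6)/6 - T = (⅙)*(11/2) - T = 11/12 - T)
q(v) = 11/12 - 2*v (q(v) = (11/12 - v) - v = 11/12 - 2*v)
(10092 + 10768) + q(31) = (10092 + 10768) + (11/12 - 2*31) = 20860 + (11/12 - 62) = 20860 - 733/12 = 249587/12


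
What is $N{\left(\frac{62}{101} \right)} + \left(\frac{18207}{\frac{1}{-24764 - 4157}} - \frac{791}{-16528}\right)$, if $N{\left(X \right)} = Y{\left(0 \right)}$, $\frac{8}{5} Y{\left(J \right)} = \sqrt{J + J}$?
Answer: $- \frac{8703060484825}{16528} \approx -5.2656 \cdot 10^{8}$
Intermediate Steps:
$Y{\left(J \right)} = \frac{5 \sqrt{2} \sqrt{J}}{8}$ ($Y{\left(J \right)} = \frac{5 \sqrt{J + J}}{8} = \frac{5 \sqrt{2 J}}{8} = \frac{5 \sqrt{2} \sqrt{J}}{8}$)
$N{\left(X \right)} = 0$ ($N{\left(X \right)} = \frac{5 \sqrt{2} \sqrt{0}}{8} = \frac{5}{8} \sqrt{2} \cdot 0 = 0$)
$N{\left(\frac{62}{101} \right)} + \left(\frac{18207}{\frac{1}{-24764 - 4157}} - \frac{791}{-16528}\right) = 0 + \left(\frac{18207}{\frac{1}{-24764 - 4157}} - \frac{791}{-16528}\right) = 0 + \left(\frac{18207}{\frac{1}{-28921}} - - \frac{791}{16528}\right) = 0 + \left(\frac{18207}{- \frac{1}{28921}} + \frac{791}{16528}\right) = 0 + \left(18207 \left(-28921\right) + \frac{791}{16528}\right) = 0 + \left(-526564647 + \frac{791}{16528}\right) = 0 - \frac{8703060484825}{16528} = - \frac{8703060484825}{16528}$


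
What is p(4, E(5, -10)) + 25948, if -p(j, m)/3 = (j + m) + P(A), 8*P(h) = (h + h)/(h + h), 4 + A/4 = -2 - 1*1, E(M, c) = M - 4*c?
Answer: 206405/8 ≈ 25801.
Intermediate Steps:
A = -28 (A = -16 + 4*(-2 - 1*1) = -16 + 4*(-2 - 1) = -16 + 4*(-3) = -16 - 12 = -28)
P(h) = 1/8 (P(h) = ((h + h)/(h + h))/8 = ((2*h)/((2*h)))/8 = ((2*h)*(1/(2*h)))/8 = (1/8)*1 = 1/8)
p(j, m) = -3/8 - 3*j - 3*m (p(j, m) = -3*((j + m) + 1/8) = -3*(1/8 + j + m) = -3/8 - 3*j - 3*m)
p(4, E(5, -10)) + 25948 = (-3/8 - 3*4 - 3*(5 - 4*(-10))) + 25948 = (-3/8 - 12 - 3*(5 + 40)) + 25948 = (-3/8 - 12 - 3*45) + 25948 = (-3/8 - 12 - 135) + 25948 = -1179/8 + 25948 = 206405/8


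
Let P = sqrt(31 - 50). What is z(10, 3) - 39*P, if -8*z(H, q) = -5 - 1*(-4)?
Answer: 1/8 - 39*I*sqrt(19) ≈ 0.125 - 170.0*I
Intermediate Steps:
P = I*sqrt(19) (P = sqrt(-19) = I*sqrt(19) ≈ 4.3589*I)
z(H, q) = 1/8 (z(H, q) = -(-5 - 1*(-4))/8 = -(-5 + 4)/8 = -1/8*(-1) = 1/8)
z(10, 3) - 39*P = 1/8 - 39*I*sqrt(19)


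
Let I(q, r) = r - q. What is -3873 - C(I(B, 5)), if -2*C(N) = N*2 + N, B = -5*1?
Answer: -3858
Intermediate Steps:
B = -5
C(N) = -3*N/2 (C(N) = -(N*2 + N)/2 = -(2*N + N)/2 = -3*N/2)
-3873 - C(I(B, 5)) = -3873 - (-3)*(5 - 1*(-5))/2 = -3873 - (-3)*(5 + 5)/2 = -3873 - (-3)*10/2 = -3873 - 1*(-15) = -3873 + 15 = -3858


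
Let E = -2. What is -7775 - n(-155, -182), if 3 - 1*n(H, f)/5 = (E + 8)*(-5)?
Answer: -7940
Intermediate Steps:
n(H, f) = 165 (n(H, f) = 15 - 5*(-2 + 8)*(-5) = 15 - 30*(-5) = 15 - 5*(-30) = 15 + 150 = 165)
-7775 - n(-155, -182) = -7775 - 1*165 = -7775 - 165 = -7940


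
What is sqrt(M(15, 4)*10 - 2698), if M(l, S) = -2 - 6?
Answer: I*sqrt(2778) ≈ 52.707*I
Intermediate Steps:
M(l, S) = -8
sqrt(M(15, 4)*10 - 2698) = sqrt(-8*10 - 2698) = sqrt(-80 - 2698) = sqrt(-2778) = I*sqrt(2778)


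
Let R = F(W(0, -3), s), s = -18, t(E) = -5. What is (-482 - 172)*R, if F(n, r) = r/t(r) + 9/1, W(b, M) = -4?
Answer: -41202/5 ≈ -8240.4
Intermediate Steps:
F(n, r) = 9 - r/5 (F(n, r) = r/(-5) + 9/1 = r*(-⅕) + 9*1 = -r/5 + 9 = 9 - r/5)
R = 63/5 (R = 9 - ⅕*(-18) = 9 + 18/5 = 63/5 ≈ 12.600)
(-482 - 172)*R = (-482 - 172)*(63/5) = -654*63/5 = -41202/5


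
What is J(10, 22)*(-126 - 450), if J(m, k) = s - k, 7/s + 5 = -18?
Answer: 295488/23 ≈ 12847.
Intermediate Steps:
s = -7/23 (s = 7/(-5 - 18) = 7/(-23) = 7*(-1/23) = -7/23 ≈ -0.30435)
J(m, k) = -7/23 - k
J(10, 22)*(-126 - 450) = (-7/23 - 1*22)*(-126 - 450) = (-7/23 - 22)*(-576) = -513/23*(-576) = 295488/23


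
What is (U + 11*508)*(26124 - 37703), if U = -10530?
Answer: 57223418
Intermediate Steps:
(U + 11*508)*(26124 - 37703) = (-10530 + 11*508)*(26124 - 37703) = (-10530 + 5588)*(-11579) = -4942*(-11579) = 57223418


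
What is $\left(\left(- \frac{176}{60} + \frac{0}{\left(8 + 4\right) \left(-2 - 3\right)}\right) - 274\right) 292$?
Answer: $- \frac{1212968}{15} \approx -80865.0$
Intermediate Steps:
$\left(\left(- \frac{176}{60} + \frac{0}{\left(8 + 4\right) \left(-2 - 3\right)}\right) - 274\right) 292 = \left(\left(\left(-176\right) \frac{1}{60} + \frac{0}{12 \left(-2 - 3\right)}\right) - 274\right) 292 = \left(\left(- \frac{44}{15} + \frac{0}{12 \left(-5\right)}\right) - 274\right) 292 = \left(\left(- \frac{44}{15} + \frac{0}{-60}\right) - 274\right) 292 = \left(\left(- \frac{44}{15} + 0 \left(- \frac{1}{60}\right)\right) - 274\right) 292 = \left(\left(- \frac{44}{15} + 0\right) - 274\right) 292 = \left(- \frac{44}{15} - 274\right) 292 = \left(- \frac{4154}{15}\right) 292 = - \frac{1212968}{15}$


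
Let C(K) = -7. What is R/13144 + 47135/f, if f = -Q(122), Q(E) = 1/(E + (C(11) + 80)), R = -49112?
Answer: -15101353114/1643 ≈ -9.1913e+6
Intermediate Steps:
Q(E) = 1/(73 + E) (Q(E) = 1/(E + (-7 + 80)) = 1/(E + 73) = 1/(73 + E))
f = -1/195 (f = -1/(73 + 122) = -1/195 ≈ -0.0051282)
R/13144 + 47135/f = -49112/13144 + 47135/(-1/195) = -49112*1/13144 + 47135*(-195) = -6139/1643 - 9191325 = -15101353114/1643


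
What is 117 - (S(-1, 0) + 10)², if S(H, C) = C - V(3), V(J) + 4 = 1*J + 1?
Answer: 17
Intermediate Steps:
V(J) = -3 + J (V(J) = -4 + (1*J + 1) = -4 + (J + 1) = -4 + (1 + J) = -3 + J)
S(H, C) = C (S(H, C) = C - (-3 + 3) = C - 1*0 = C + 0 = C)
117 - (S(-1, 0) + 10)² = 117 - (0 + 10)² = 117 - 1*10² = 117 - 1*100 = 117 - 100 = 17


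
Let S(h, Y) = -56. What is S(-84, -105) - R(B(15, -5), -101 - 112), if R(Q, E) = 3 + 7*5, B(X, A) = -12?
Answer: -94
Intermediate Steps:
R(Q, E) = 38 (R(Q, E) = 3 + 35 = 38)
S(-84, -105) - R(B(15, -5), -101 - 112) = -56 - 1*38 = -56 - 38 = -94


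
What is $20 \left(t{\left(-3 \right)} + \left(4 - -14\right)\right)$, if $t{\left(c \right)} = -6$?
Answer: $240$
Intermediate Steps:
$20 \left(t{\left(-3 \right)} + \left(4 - -14\right)\right) = 20 \left(-6 + \left(4 - -14\right)\right) = 20 \left(-6 + \left(4 + 14\right)\right) = 20 \left(-6 + 18\right) = 20 \cdot 12 = 240$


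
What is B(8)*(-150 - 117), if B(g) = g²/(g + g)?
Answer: -1068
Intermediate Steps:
B(g) = g/2 (B(g) = g²/((2*g)) = (1/(2*g))*g² = g/2)
B(8)*(-150 - 117) = ((½)*8)*(-150 - 117) = 4*(-267) = -1068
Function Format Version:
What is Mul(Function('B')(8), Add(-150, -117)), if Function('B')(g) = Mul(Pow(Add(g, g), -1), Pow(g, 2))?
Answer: -1068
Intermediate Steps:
Function('B')(g) = Mul(Rational(1, 2), g) (Function('B')(g) = Mul(Pow(Mul(2, g), -1), Pow(g, 2)) = Mul(Mul(Rational(1, 2), Pow(g, -1)), Pow(g, 2)) = Mul(Rational(1, 2), g))
Mul(Function('B')(8), Add(-150, -117)) = Mul(Mul(Rational(1, 2), 8), Add(-150, -117)) = Mul(4, -267) = -1068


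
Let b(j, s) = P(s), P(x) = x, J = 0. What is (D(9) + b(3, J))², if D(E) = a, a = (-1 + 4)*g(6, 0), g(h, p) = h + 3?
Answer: 729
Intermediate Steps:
g(h, p) = 3 + h
a = 27 (a = (-1 + 4)*(3 + 6) = 3*9 = 27)
b(j, s) = s
D(E) = 27
(D(9) + b(3, J))² = (27 + 0)² = 27² = 729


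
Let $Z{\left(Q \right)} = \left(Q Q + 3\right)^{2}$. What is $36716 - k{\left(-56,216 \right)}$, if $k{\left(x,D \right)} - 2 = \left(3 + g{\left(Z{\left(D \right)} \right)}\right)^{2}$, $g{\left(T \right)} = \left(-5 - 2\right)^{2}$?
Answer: $34010$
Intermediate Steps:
$Z{\left(Q \right)} = \left(3 + Q^{2}\right)^{2}$ ($Z{\left(Q \right)} = \left(Q^{2} + 3\right)^{2} = \left(3 + Q^{2}\right)^{2}$)
$g{\left(T \right)} = 49$ ($g{\left(T \right)} = \left(-7\right)^{2} = 49$)
$k{\left(x,D \right)} = 2706$ ($k{\left(x,D \right)} = 2 + \left(3 + 49\right)^{2} = 2 + 52^{2} = 2 + 2704 = 2706$)
$36716 - k{\left(-56,216 \right)} = 36716 - 2706 = 34010$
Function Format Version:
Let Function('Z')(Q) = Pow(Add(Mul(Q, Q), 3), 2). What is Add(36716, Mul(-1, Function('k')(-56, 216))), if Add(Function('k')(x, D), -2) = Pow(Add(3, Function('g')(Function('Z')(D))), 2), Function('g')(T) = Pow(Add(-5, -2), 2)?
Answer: 34010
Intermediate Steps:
Function('Z')(Q) = Pow(Add(3, Pow(Q, 2)), 2) (Function('Z')(Q) = Pow(Add(Pow(Q, 2), 3), 2) = Pow(Add(3, Pow(Q, 2)), 2))
Function('g')(T) = 49 (Function('g')(T) = Pow(-7, 2) = 49)
Function('k')(x, D) = 2706 (Function('k')(x, D) = Add(2, Pow(Add(3, 49), 2)) = Add(2, Pow(52, 2)) = Add(2, 2704) = 2706)
Add(36716, Mul(-1, Function('k')(-56, 216))) = Add(36716, Mul(-1, 2706)) = Add(36716, -2706) = 34010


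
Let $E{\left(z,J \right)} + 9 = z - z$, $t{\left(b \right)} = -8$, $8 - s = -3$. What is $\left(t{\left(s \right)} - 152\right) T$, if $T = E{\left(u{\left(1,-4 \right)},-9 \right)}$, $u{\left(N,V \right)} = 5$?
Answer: $1440$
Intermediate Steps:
$s = 11$ ($s = 8 - -3 = 8 + 3 = 11$)
$E{\left(z,J \right)} = -9$ ($E{\left(z,J \right)} = -9 + \left(z - z\right) = -9 + 0 = -9$)
$T = -9$
$\left(t{\left(s \right)} - 152\right) T = \left(-8 - 152\right) \left(-9\right) = \left(-160\right) \left(-9\right) = 1440$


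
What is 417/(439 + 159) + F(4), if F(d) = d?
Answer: 2809/598 ≈ 4.6973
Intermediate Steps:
417/(439 + 159) + F(4) = 417/(439 + 159) + 4 = 417/598 + 4 = 2809/598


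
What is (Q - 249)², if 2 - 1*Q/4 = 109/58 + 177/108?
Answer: 4432097476/68121 ≈ 65062.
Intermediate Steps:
Q = -1585/261 (Q = 8 - 4*(109/58 + 177/108) = 8 - 4*(109*(1/58) + 177*(1/108)) = 8 - 4*(109/58 + 59/36) = 8 - 4*3673/1044 = 8 - 3673/261 = -1585/261 ≈ -6.0728)
(Q - 249)² = (-1585/261 - 249)² = (-66574/261)² = 4432097476/68121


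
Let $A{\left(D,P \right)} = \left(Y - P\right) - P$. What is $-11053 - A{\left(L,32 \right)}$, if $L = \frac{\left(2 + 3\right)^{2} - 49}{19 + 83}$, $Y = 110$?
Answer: $-11099$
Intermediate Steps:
$L = - \frac{4}{17}$ ($L = \frac{5^{2} - 49}{102} = \left(25 - 49\right) \frac{1}{102} = \left(-24\right) \frac{1}{102} = - \frac{4}{17} \approx -0.23529$)
$A{\left(D,P \right)} = 110 - 2 P$ ($A{\left(D,P \right)} = \left(110 - P\right) - P = 110 - 2 P$)
$-11053 - A{\left(L,32 \right)} = -11053 - \left(110 - 64\right) = -11053 - 46 = -11099$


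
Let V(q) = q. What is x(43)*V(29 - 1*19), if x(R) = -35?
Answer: -350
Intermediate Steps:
x(43)*V(29 - 1*19) = -35*(29 - 1*19) = -35*(29 - 19) = -35*10 = -350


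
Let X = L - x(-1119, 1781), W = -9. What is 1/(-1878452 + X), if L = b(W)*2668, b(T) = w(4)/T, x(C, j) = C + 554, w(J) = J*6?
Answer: -3/5655005 ≈ -5.3050e-7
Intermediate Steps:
w(J) = 6*J
x(C, j) = 554 + C
b(T) = 24/T (b(T) = (6*4)/T = 24/T)
L = -21344/3 (L = (24/(-9))*2668 = (24*(-1/9))*2668 = -8/3*2668 = -21344/3 ≈ -7114.7)
X = -19649/3 (X = -21344/3 - (554 - 1119) = -21344/3 - 1*(-565) = -21344/3 + 565 = -19649/3 ≈ -6549.7)
1/(-1878452 + X) = 1/(-1878452 - 19649/3) = 1/(-5655005/3) = -3/5655005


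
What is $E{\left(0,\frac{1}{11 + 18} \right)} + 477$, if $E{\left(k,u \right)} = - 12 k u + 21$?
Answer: $498$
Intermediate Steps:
$E{\left(k,u \right)} = 21 - 12 k u$ ($E{\left(k,u \right)} = - 12 k u + 21 = 21 - 12 k u$)
$E{\left(0,\frac{1}{11 + 18} \right)} + 477 = \left(21 - \frac{0}{11 + 18}\right) + 477 = \left(21 - \frac{0}{29}\right) + 477 = \left(21 - 0 \cdot \frac{1}{29}\right) + 477 = \left(21 + 0\right) + 477 = 21 + 477 = 498$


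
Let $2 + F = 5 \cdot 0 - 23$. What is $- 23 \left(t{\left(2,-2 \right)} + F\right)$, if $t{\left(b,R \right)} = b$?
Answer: $529$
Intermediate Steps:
$F = -25$ ($F = -2 + \left(5 \cdot 0 - 23\right) = -2 + \left(0 - 23\right) = -2 - 23 = -25$)
$- 23 \left(t{\left(2,-2 \right)} + F\right) = - 23 \left(2 - 25\right) = \left(-23\right) \left(-23\right) = 529$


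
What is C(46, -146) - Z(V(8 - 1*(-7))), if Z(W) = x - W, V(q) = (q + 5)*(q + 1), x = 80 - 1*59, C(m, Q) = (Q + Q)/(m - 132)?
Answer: 13003/43 ≈ 302.40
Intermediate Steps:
C(m, Q) = 2*Q/(-132 + m) (C(m, Q) = (2*Q)/(-132 + m) = 2*Q/(-132 + m))
x = 21 (x = 80 - 59 = 21)
V(q) = (1 + q)*(5 + q) (V(q) = (5 + q)*(1 + q) = (1 + q)*(5 + q))
Z(W) = 21 - W
C(46, -146) - Z(V(8 - 1*(-7))) = 2*(-146)/(-132 + 46) - (21 - (5 + (8 - 1*(-7))**2 + 6*(8 - 1*(-7)))) = 2*(-146)/(-86) - (21 - (5 + (8 + 7)**2 + 6*(8 + 7))) = 2*(-146)*(-1/86) - (21 - (5 + 15**2 + 6*15)) = 146/43 - (21 - (5 + 225 + 90)) = 146/43 - (21 - 1*320) = 146/43 - (21 - 320) = 146/43 - 1*(-299) = 146/43 + 299 = 13003/43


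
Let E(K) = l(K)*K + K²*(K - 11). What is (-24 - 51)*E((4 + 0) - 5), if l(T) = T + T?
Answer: 750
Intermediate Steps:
l(T) = 2*T
E(K) = 2*K² + K²*(-11 + K) (E(K) = (2*K)*K + K²*(K - 11) = 2*K² + K²*(-11 + K))
(-24 - 51)*E((4 + 0) - 5) = (-24 - 51)*(((4 + 0) - 5)²*(-9 + ((4 + 0) - 5))) = -75*(4 - 5)²*(-9 + (4 - 5)) = -75*(-1)²*(-9 - 1) = -75*(-10) = 750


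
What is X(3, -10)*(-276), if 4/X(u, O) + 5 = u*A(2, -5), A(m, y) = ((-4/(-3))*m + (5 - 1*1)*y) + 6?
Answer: 368/13 ≈ 28.308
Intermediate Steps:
A(m, y) = 6 + 4*y + 4*m/3 (A(m, y) = ((-4*(-1/3))*m + (5 - 1)*y) + 6 = (4*m/3 + 4*y) + 6 = (4*y + 4*m/3) + 6 = 6 + 4*y + 4*m/3)
X(u, O) = 4/(-5 - 34*u/3) (X(u, O) = 4/(-5 + u*(6 + 4*(-5) + (4/3)*2)) = 4/(-5 + u*(6 - 20 + 8/3)) = 4/(-5 + u*(-34/3)) = 4/(-5 - 34*u/3))
X(3, -10)*(-276) = -12/(15 + 34*3)*(-276) = -12/(15 + 102)*(-276) = -12/117*(-276) = -12*1/117*(-276) = -4/39*(-276) = 368/13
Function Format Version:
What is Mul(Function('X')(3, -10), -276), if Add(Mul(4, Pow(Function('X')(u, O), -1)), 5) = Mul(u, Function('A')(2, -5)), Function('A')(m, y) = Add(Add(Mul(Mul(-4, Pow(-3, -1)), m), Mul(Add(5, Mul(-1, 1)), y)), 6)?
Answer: Rational(368, 13) ≈ 28.308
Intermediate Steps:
Function('A')(m, y) = Add(6, Mul(4, y), Mul(Rational(4, 3), m)) (Function('A')(m, y) = Add(Add(Mul(Mul(-4, Rational(-1, 3)), m), Mul(Add(5, -1), y)), 6) = Add(Add(Mul(Rational(4, 3), m), Mul(4, y)), 6) = Add(Add(Mul(4, y), Mul(Rational(4, 3), m)), 6) = Add(6, Mul(4, y), Mul(Rational(4, 3), m)))
Function('X')(u, O) = Mul(4, Pow(Add(-5, Mul(Rational(-34, 3), u)), -1)) (Function('X')(u, O) = Mul(4, Pow(Add(-5, Mul(u, Add(6, Mul(4, -5), Mul(Rational(4, 3), 2)))), -1)) = Mul(4, Pow(Add(-5, Mul(u, Add(6, -20, Rational(8, 3)))), -1)) = Mul(4, Pow(Add(-5, Mul(u, Rational(-34, 3))), -1)) = Mul(4, Pow(Add(-5, Mul(Rational(-34, 3), u)), -1)))
Mul(Function('X')(3, -10), -276) = Mul(Mul(-12, Pow(Add(15, Mul(34, 3)), -1)), -276) = Mul(Mul(-12, Pow(Add(15, 102), -1)), -276) = Mul(Mul(-12, Pow(117, -1)), -276) = Mul(Mul(-12, Rational(1, 117)), -276) = Mul(Rational(-4, 39), -276) = Rational(368, 13)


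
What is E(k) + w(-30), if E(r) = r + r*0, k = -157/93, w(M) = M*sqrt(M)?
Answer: -157/93 - 30*I*sqrt(30) ≈ -1.6882 - 164.32*I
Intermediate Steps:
w(M) = M**(3/2)
k = -157/93 (k = -157*1/93 = -157/93 ≈ -1.6882)
E(r) = r (E(r) = r + 0 = r)
E(k) + w(-30) = -157/93 + (-30)**(3/2) = -157/93 - 30*I*sqrt(30)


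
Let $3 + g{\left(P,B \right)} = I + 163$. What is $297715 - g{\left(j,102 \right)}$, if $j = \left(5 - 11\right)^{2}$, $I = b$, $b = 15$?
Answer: $297540$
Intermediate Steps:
$I = 15$
$j = 36$ ($j = \left(-6\right)^{2} = 36$)
$g{\left(P,B \right)} = 175$ ($g{\left(P,B \right)} = -3 + \left(15 + 163\right) = -3 + 178 = 175$)
$297715 - g{\left(j,102 \right)} = 297715 - 175 = 297540$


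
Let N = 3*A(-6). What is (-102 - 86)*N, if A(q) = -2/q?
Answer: -188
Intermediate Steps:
N = 1 (N = 3*(-2/(-6)) = 3*(-2*(-⅙)) = 3*(⅓) = 1)
(-102 - 86)*N = (-102 - 86)*1 = -188*1 = -188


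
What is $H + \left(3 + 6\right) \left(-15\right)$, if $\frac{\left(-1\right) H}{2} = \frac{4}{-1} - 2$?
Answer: $-123$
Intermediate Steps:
$H = 12$ ($H = - 2 \left(\frac{4}{-1} - 2\right) = - 2 \left(4 \left(-1\right) - 2\right) = - 2 \left(-4 - 2\right) = \left(-2\right) \left(-6\right) = 12$)
$H + \left(3 + 6\right) \left(-15\right) = 12 + \left(3 + 6\right) \left(-15\right) = 12 + 9 \left(-15\right) = 12 - 135 = -123$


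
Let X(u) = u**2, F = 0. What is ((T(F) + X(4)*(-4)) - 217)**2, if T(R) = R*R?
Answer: 78961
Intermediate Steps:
T(R) = R**2
((T(F) + X(4)*(-4)) - 217)**2 = ((0**2 + 4**2*(-4)) - 217)**2 = ((0 + 16*(-4)) - 217)**2 = ((0 - 64) - 217)**2 = (-64 - 217)**2 = (-281)**2 = 78961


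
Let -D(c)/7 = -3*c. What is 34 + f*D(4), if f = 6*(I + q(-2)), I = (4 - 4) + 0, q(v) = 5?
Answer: 2554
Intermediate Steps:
D(c) = 21*c (D(c) = -(-21)*c = 21*c)
I = 0 (I = 0 + 0 = 0)
f = 30 (f = 6*(0 + 5) = 6*5 = 30)
34 + f*D(4) = 34 + 30*(21*4) = 34 + 30*84 = 34 + 2520 = 2554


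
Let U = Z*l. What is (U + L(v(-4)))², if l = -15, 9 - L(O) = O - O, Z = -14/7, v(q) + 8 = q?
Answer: 1521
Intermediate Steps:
v(q) = -8 + q
Z = -2 (Z = -14*⅐ = -2)
L(O) = 9 (L(O) = 9 - (O - O) = 9 - 1*0 = 9 + 0 = 9)
U = 30 (U = -2*(-15) = 30)
(U + L(v(-4)))² = (30 + 9)² = 39² = 1521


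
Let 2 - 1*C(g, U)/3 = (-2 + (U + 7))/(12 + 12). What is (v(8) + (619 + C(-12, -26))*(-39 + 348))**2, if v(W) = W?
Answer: 2407316711809/64 ≈ 3.7614e+10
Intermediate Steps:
C(g, U) = 43/8 - U/8 (C(g, U) = 6 - 3*(-2 + (U + 7))/(12 + 12) = 6 - 3*(-2 + (7 + U))/24 = 6 - 3*(5 + U)/24 = 6 - 3*(5/24 + U/24) = 6 + (-5/8 - U/8) = 43/8 - U/8)
(v(8) + (619 + C(-12, -26))*(-39 + 348))**2 = (8 + (619 + (43/8 - 1/8*(-26)))*(-39 + 348))**2 = (8 + (619 + (43/8 + 13/4))*309)**2 = (8 + (619 + 69/8)*309)**2 = (8 + (5021/8)*309)**2 = (8 + 1551489/8)**2 = (1551553/8)**2 = 2407316711809/64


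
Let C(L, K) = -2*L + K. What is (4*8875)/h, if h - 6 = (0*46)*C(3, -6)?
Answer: 17750/3 ≈ 5916.7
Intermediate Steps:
C(L, K) = K - 2*L
h = 6 (h = 6 + (0*46)*(-6 - 2*3) = 6 + 0*(-6 - 6) = 6 + 0*(-12) = 6 + 0 = 6)
(4*8875)/h = (4*8875)/6 = 35500*(⅙) = 17750/3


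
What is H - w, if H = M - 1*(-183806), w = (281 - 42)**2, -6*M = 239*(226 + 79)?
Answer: 687215/6 ≈ 1.1454e+5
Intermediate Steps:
M = -72895/6 (M = -239*(226 + 79)/6 = -239*305/6 = -1/6*72895 = -72895/6 ≈ -12149.)
w = 57121 (w = 239**2 = 57121)
H = 1029941/6 (H = -72895/6 - 1*(-183806) = -72895/6 + 183806 = 1029941/6 ≈ 1.7166e+5)
H - w = 1029941/6 - 1*57121 = 1029941/6 - 57121 = 687215/6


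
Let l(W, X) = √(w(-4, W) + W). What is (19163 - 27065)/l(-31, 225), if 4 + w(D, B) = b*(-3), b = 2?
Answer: 7902*I*√41/41 ≈ 1234.1*I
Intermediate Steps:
w(D, B) = -10 (w(D, B) = -4 + 2*(-3) = -4 - 6 = -10)
l(W, X) = √(-10 + W)
(19163 - 27065)/l(-31, 225) = (19163 - 27065)/(√(-10 - 31)) = -7902*(-I*√41/41) = -(-7902)*I*√41/41 = 7902*I*√41/41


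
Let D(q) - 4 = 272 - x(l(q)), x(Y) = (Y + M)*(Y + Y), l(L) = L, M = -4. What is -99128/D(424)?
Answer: 24782/88971 ≈ 0.27854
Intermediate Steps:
x(Y) = 2*Y*(-4 + Y) (x(Y) = (Y - 4)*(Y + Y) = (-4 + Y)*(2*Y) = 2*Y*(-4 + Y))
D(q) = 276 - 2*q*(-4 + q) (D(q) = 4 + (272 - 2*q*(-4 + q)) = 276 - 2*q*(-4 + q))
-99128/D(424) = -99128/(276 - 2*424*(-4 + 424)) = -99128/(276 - 2*424*420) = -99128/(276 - 356160) = -99128/(-355884) = -99128*(-1/355884) = 24782/88971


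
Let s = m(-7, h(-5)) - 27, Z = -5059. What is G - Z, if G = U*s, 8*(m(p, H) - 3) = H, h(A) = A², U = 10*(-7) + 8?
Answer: 25413/4 ≈ 6353.3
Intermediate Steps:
U = -62 (U = -70 + 8 = -62)
m(p, H) = 3 + H/8
s = -167/8 (s = (3 + (⅛)*(-5)²) - 27 = (3 + (⅛)*25) - 27 = (3 + 25/8) - 27 = 49/8 - 27 = -167/8 ≈ -20.875)
G = 5177/4 (G = -62*(-167/8) = 5177/4 ≈ 1294.3)
G - Z = 5177/4 - 1*(-5059) = 5177/4 + 5059 = 25413/4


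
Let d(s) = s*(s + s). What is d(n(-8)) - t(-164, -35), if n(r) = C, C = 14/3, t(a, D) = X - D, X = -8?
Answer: 149/9 ≈ 16.556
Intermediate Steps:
t(a, D) = -8 - D
C = 14/3 (C = 14*(⅓) = 14/3 ≈ 4.6667)
n(r) = 14/3
d(s) = 2*s² (d(s) = s*(2*s) = 2*s²)
d(n(-8)) - t(-164, -35) = 2*(14/3)² - (-8 - 1*(-35)) = 2*(196/9) - (-8 + 35) = 392/9 - 1*27 = 392/9 - 27 = 149/9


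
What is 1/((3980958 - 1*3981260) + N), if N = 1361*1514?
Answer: 1/2060252 ≈ 4.8538e-7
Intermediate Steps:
N = 2060554
1/((3980958 - 1*3981260) + N) = 1/((3980958 - 1*3981260) + 2060554) = 1/((3980958 - 3981260) + 2060554) = 1/(-302 + 2060554) = 1/2060252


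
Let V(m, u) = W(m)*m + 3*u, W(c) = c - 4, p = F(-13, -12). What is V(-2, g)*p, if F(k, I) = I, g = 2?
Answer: -216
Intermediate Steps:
p = -12
W(c) = -4 + c
V(m, u) = 3*u + m*(-4 + m) (V(m, u) = (-4 + m)*m + 3*u = m*(-4 + m) + 3*u = 3*u + m*(-4 + m))
V(-2, g)*p = (3*2 - 2*(-4 - 2))*(-12) = (6 - 2*(-6))*(-12) = (6 + 12)*(-12) = 18*(-12) = -216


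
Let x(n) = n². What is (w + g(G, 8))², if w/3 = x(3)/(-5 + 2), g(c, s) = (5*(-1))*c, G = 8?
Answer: 2401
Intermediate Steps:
g(c, s) = -5*c
w = -9 (w = 3*(3²/(-5 + 2)) = 3*(9/(-3)) = 3*(-⅓*9) = 3*(-3) = -9)
(w + g(G, 8))² = (-9 - 5*8)² = (-9 - 40)² = (-49)² = 2401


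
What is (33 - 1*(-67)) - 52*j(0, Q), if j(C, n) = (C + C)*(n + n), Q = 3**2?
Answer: 100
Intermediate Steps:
Q = 9
j(C, n) = 4*C*n (j(C, n) = (2*C)*(2*n) = 4*C*n)
(33 - 1*(-67)) - 52*j(0, Q) = (33 - 1*(-67)) - 208*0*9 = (33 + 67) - 52*0 = 100 + 0 = 100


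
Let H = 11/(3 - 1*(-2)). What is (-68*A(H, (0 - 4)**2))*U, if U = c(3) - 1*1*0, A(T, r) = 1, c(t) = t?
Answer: -204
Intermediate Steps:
H = 11/5 (H = 11/(3 + 2) = 11/5 ≈ 2.2000)
U = 3 (U = 3 - 1*1*0 = 3 - 0 = 3 - 1*0 = 3 + 0 = 3)
(-68*A(H, (0 - 4)**2))*U = -68*1*3 = -68*3 = -204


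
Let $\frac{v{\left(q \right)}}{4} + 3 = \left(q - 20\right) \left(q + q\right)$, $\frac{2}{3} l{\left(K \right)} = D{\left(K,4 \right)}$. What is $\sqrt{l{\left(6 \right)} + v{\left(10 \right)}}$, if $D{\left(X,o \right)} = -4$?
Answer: $i \sqrt{818} \approx 28.601 i$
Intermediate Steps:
$l{\left(K \right)} = -6$ ($l{\left(K \right)} = \frac{3}{2} \left(-4\right) = -6$)
$v{\left(q \right)} = -12 + 8 q \left(-20 + q\right)$ ($v{\left(q \right)} = -12 + 4 \left(q - 20\right) \left(q + q\right) = -12 + 4 \left(-20 + q\right) 2 q = -12 + 4 \cdot 2 q \left(-20 + q\right) = -12 + 8 q \left(-20 + q\right)$)
$\sqrt{l{\left(6 \right)} + v{\left(10 \right)}} = \sqrt{-6 - \left(1612 - 800\right)} = \sqrt{-6 - 812} = \sqrt{-818} = i \sqrt{818}$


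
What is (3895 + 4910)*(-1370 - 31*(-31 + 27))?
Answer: -10971030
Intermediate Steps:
(3895 + 4910)*(-1370 - 31*(-31 + 27)) = 8805*(-1370 - 31*(-4)) = 8805*(-1370 + 124) = 8805*(-1246) = -10971030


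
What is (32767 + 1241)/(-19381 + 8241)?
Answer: -8502/2785 ≈ -3.0528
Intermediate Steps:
(32767 + 1241)/(-19381 + 8241) = 34008/(-11140) = 34008*(-1/11140) = -8502/2785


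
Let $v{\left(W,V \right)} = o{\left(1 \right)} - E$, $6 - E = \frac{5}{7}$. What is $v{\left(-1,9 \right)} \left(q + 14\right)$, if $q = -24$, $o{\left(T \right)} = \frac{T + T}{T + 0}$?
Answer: $\frac{230}{7} \approx 32.857$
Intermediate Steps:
$o{\left(T \right)} = 2$ ($o{\left(T \right)} = \frac{2 T}{T} = 2$)
$E = \frac{37}{7}$ ($E = 6 - \frac{5}{7} = \frac{37}{7} \approx 5.2857$)
$v{\left(W,V \right)} = - \frac{23}{7}$ ($v{\left(W,V \right)} = 2 - \frac{37}{7} = - \frac{23}{7}$)
$v{\left(-1,9 \right)} \left(q + 14\right) = - \frac{23 \left(-24 + 14\right)}{7} = \left(- \frac{23}{7}\right) \left(-10\right) = \frac{230}{7}$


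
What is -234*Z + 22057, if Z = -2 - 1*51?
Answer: 34459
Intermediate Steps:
Z = -53 (Z = -2 - 51 = -53)
-234*Z + 22057 = -234*(-53) + 22057 = 12402 + 22057 = 34459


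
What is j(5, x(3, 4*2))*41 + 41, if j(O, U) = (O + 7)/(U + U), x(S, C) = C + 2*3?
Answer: 410/7 ≈ 58.571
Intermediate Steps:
x(S, C) = 6 + C (x(S, C) = C + 6 = 6 + C)
j(O, U) = (7 + O)/(2*U) (j(O, U) = (7 + O)/((2*U)) = (7 + O)*(1/(2*U)) = (7 + O)/(2*U))
j(5, x(3, 4*2))*41 + 41 = ((7 + 5)/(2*(6 + 4*2)))*41 + 41 = ((1/2)*12/(6 + 8))*41 + 41 = ((1/2)*12/14)*41 + 41 = ((1/2)*(1/14)*12)*41 + 41 = (3/7)*41 + 41 = 123/7 + 41 = 410/7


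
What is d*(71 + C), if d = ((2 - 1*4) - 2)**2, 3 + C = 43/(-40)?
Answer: 5354/5 ≈ 1070.8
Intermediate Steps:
C = -163/40 (C = -3 + 43/(-40) = -3 + 43*(-1/40) = -3 - 43/40 = -163/40 ≈ -4.0750)
d = 16 (d = ((2 - 4) - 2)**2 = (-2 - 2)**2 = (-4)**2 = 16)
d*(71 + C) = 16*(71 - 163/40) = 16*(2677/40) = 5354/5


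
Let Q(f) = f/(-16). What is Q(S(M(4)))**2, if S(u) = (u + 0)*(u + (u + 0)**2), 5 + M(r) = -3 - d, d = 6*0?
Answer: 784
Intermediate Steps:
d = 0
M(r) = -8 (M(r) = -5 + (-3 - 1*0) = -5 + (-3 + 0) = -5 - 3 = -8)
S(u) = u*(u + u**2)
Q(f) = -f/16 (Q(f) = f*(-1/16) = -f/16)
Q(S(M(4)))**2 = (-(-8)**2*(1 - 8)/16)**2 = (-4*(-7))**2 = (-1/16*(-448))**2 = 28**2 = 784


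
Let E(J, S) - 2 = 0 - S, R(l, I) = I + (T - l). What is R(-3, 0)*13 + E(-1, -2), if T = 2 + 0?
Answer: 69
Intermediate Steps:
T = 2
R(l, I) = 2 + I - l (R(l, I) = I + (2 - l) = 2 + I - l)
E(J, S) = 2 - S (E(J, S) = 2 + (0 - S) = 2 - S)
R(-3, 0)*13 + E(-1, -2) = (2 + 0 - 1*(-3))*13 + (2 - 1*(-2)) = (2 + 0 + 3)*13 + (2 + 2) = 5*13 + 4 = 65 + 4 = 69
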